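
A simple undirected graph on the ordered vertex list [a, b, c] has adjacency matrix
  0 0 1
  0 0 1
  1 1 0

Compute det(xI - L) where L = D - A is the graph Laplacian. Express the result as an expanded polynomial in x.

With the vertex order [a, b, c], the degrees are [1, 1, 2], giving D = diag(1, 1, 2) and L = D - A. The eigenvalues of L are [0, 1, 3]; the characteristic polynomial is the product of (x - lambda_i), which multiplies out to x^3 - 4x^2 + 3x. The coefficient of x^2 equals -trace(L) = -4, matching the sum of degrees. The largest eigenvalue, 3, is at most the vertex count 3. The eigenvalues sum to 4, which equals trace(L) = 2|E|.

x^3 - 4x^2 + 3x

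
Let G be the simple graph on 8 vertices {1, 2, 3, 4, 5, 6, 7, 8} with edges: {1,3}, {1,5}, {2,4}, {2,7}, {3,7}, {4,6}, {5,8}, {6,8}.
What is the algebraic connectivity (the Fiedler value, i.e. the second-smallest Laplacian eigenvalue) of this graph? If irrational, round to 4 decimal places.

0.5858

Each diagonal entry of L is the vertex degree and each off-diagonal entry is -1 where an edge is present, 0 otherwise; in the order [1, 2, 3, 4, 5, 6, 7, 8] the diagonal is [2, 2, 2, 2, 2, 2, 2, 2]. The sorted Laplacian eigenvalues are [0, 0.5858, 0.5858, 2, 2, 3.4142, 3.4142, 4]; the algebraic connectivity is the second entry, 0.5858. By the matrix-tree theorem the graph has (1/8) * product of the nonzero eigenvalues = 8 spanning trees. The largest eigenvalue, 4, is at most the vertex count 8.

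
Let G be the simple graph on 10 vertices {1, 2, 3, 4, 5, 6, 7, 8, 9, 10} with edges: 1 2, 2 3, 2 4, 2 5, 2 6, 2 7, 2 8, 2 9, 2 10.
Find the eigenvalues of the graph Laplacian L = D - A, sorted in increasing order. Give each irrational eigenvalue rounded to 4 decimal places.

[0, 1, 1, 1, 1, 1, 1, 1, 1, 10]

Reading degrees in the order [1, 2, 3, 4, 5, 6, 7, 8, 9, 10] gives [1, 9, 1, 1, 1, 1, 1, 1, 1, 1]; set D = diag(1, 9, 1, 1, 1, 1, 1, 1, 1, 1) and form L = D - A. Since every row of L sums to 0, the all-ones vector is in the kernel and 0 is an eigenvalue. The eigenvalues sum to 18, which equals trace(L) = 2|E|.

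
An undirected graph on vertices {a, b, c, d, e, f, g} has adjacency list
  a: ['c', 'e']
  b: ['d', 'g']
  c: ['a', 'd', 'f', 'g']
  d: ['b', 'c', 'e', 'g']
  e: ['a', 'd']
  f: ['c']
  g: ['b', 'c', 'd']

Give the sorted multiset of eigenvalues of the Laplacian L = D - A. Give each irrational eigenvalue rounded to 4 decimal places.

Reading degrees in the order [a, b, c, d, e, f, g] gives [2, 2, 4, 4, 2, 1, 3]; set D = diag(2, 2, 4, 4, 2, 1, 3) and form L = D - A. L is symmetric positive semidefinite, so every eigenvalue is real and nonnegative. The single zero eigenvalue shows the graph is connected. There is one zero in the spectrum, matching the 1 component.

[0, 0.8472, 1.1115, 2.6205, 3.1507, 4.6277, 5.6425]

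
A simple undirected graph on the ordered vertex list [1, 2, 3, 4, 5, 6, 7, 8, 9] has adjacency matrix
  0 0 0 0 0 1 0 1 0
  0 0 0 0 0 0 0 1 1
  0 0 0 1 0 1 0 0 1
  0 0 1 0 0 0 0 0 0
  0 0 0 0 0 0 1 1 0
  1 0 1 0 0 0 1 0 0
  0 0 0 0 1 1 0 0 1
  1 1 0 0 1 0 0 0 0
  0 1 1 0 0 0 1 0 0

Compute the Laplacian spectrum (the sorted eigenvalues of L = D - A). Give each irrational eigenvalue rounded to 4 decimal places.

[0, 0.5858, 1.3820, 1.5858, 1.6972, 3.4142, 3.6180, 4.4142, 5.3028]

Each diagonal entry of L is the vertex degree and each off-diagonal entry is -1 where an edge is present, 0 otherwise; in the order [1, 2, 3, 4, 5, 6, 7, 8, 9] the diagonal is [2, 2, 3, 1, 2, 3, 3, 3, 3]. L is symmetric positive semidefinite, so every eigenvalue is real and nonnegative. The single zero eigenvalue shows the graph is connected. There is one zero in the spectrum, matching the 1 component.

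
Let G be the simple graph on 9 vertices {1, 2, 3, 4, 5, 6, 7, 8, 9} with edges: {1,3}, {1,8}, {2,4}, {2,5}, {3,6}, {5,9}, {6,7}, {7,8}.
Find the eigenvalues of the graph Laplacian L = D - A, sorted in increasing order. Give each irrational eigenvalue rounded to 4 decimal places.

[0, 0, 0.5858, 1.3820, 1.3820, 2, 3.4142, 3.6180, 3.6180]

With the vertex order [1, 2, 3, 4, 5, 6, 7, 8, 9], the degrees are [2, 2, 2, 1, 2, 2, 2, 2, 1], giving D = diag(2, 2, 2, 1, 2, 2, 2, 2, 1) and L = D - A. Since every row of L sums to 0, the all-ones vector is in the kernel and 0 is an eigenvalue. The 2 zero eigenvalues correspond to the 2 connected components. The largest eigenvalue, 3.6180, is at most the vertex count 9. The eigenvalues sum to 16, which equals trace(L) = 2|E|.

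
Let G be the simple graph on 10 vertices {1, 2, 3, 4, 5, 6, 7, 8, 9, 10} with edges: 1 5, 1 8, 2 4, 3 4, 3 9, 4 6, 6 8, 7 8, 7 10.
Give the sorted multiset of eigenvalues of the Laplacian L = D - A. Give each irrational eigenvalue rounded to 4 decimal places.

Reading degrees in the order [1, 2, 3, 4, 5, 6, 7, 8, 9, 10] gives [2, 1, 2, 3, 1, 2, 2, 3, 1, 1]; set D = diag(2, 1, 2, 3, 1, 2, 2, 3, 1, 1) and form L = D - A. The multiplicity of 0 as a Laplacian eigenvalue equals the number of connected components. There is one zero in the spectrum, matching the 1 component.

[0, 0.1561, 0.3820, 0.5965, 1.1864, 2, 2.4539, 2.6180, 4.0305, 4.5767]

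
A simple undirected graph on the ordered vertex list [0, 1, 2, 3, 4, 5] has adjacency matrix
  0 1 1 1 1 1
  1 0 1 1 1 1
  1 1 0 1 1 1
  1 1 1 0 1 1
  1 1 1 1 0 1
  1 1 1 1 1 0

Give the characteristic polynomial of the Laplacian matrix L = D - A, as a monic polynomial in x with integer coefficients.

x^6 - 30x^5 + 360x^4 - 2160x^3 + 6480x^2 - 7776x

Each diagonal entry of L is the vertex degree and each off-diagonal entry is -1 where an edge is present, 0 otherwise; in the order [0, 1, 2, 3, 4, 5] the diagonal is [5, 5, 5, 5, 5, 5]. Computing det(xI - L) by cofactor expansion (or equivalently via sum-over-permutations) gives x^6 - 30x^5 + 360x^4 - 2160x^3 + 6480x^2 - 7776x. The coefficient of x^5 equals -trace(L) = -30, matching the sum of degrees. The largest eigenvalue, 6, is at most the vertex count 6.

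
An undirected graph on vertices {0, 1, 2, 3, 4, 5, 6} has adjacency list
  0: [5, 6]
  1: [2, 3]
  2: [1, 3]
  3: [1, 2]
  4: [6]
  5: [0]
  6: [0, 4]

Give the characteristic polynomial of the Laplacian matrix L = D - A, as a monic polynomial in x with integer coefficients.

With the vertex order [0, 1, 2, 3, 4, 5, 6], the degrees are [2, 2, 2, 2, 1, 1, 2], giving D = diag(2, 2, 2, 2, 1, 1, 2) and L = D - A. L has integer entries, so p(x) = det(xI - L) has integer coefficients. Expanding the determinant yields x^7 - 12x^6 + 55x^5 - 118x^4 + 114x^3 - 36x^2. Since p(0) = det(-L) = 0, x divides p(x). There are 2 zeros in the spectrum, matching the 2 components.

x^7 - 12x^6 + 55x^5 - 118x^4 + 114x^3 - 36x^2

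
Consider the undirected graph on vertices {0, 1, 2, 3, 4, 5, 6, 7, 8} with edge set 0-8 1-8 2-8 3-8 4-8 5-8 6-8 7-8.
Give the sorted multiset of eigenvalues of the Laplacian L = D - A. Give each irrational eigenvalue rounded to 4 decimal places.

[0, 1, 1, 1, 1, 1, 1, 1, 9]

With the vertex order [0, 1, 2, 3, 4, 5, 6, 7, 8], the degrees are [1, 1, 1, 1, 1, 1, 1, 1, 8], giving D = diag(1, 1, 1, 1, 1, 1, 1, 1, 8) and L = D - A. L is symmetric positive semidefinite, so every eigenvalue is real and nonnegative. The single zero eigenvalue shows the graph is connected. By the matrix-tree theorem the graph has (1/9) * product of the nonzero eigenvalues = 1 spanning tree. The eigenvalues sum to 16, which equals trace(L) = 2|E|.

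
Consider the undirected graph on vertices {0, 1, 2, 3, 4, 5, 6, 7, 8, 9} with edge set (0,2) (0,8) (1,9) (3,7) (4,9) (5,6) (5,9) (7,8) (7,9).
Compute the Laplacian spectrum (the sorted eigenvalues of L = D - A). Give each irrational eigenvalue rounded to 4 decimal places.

Reading degrees in the order [0, 1, 2, 3, 4, 5, 6, 7, 8, 9] gives [2, 1, 1, 1, 1, 2, 1, 3, 2, 4]; set D = diag(2, 1, 1, 1, 1, 2, 1, 3, 2, 4) and form L = D - A. The multiplicity of 0 as a Laplacian eigenvalue equals the number of connected components. The single zero eigenvalue shows the graph is connected. By the matrix-tree theorem the graph has (1/10) * product of the nonzero eigenvalues = 1 spanning tree.

[0, 0.1769, 0.4716, 0.6288, 1, 1.4112, 2.3497, 2.8697, 3.7491, 5.3430]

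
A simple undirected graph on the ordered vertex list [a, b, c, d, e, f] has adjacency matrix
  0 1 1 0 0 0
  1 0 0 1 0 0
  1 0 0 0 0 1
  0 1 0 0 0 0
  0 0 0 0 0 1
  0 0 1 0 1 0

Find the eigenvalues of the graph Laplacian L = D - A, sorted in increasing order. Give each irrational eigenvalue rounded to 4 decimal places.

Reading degrees in the order [a, b, c, d, e, f] gives [2, 2, 2, 1, 1, 2]; set D = diag(2, 2, 2, 1, 1, 2) and form L = D - A. The multiplicity of 0 as a Laplacian eigenvalue equals the number of connected components. The single zero eigenvalue shows the graph is connected.

[0, 0.2679, 1, 2, 3, 3.7321]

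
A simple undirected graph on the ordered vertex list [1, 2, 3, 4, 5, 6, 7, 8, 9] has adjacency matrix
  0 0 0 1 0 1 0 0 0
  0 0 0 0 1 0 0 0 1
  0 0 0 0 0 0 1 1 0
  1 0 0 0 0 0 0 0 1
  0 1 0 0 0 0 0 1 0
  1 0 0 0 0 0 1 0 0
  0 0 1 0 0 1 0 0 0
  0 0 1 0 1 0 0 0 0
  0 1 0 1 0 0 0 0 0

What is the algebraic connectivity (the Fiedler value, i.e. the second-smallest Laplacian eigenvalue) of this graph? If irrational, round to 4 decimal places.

0.4679

Reading degrees in the order [1, 2, 3, 4, 5, 6, 7, 8, 9] gives [2, 2, 2, 2, 2, 2, 2, 2, 2]; set D = diag(2, 2, 2, 2, 2, 2, 2, 2, 2) and form L = D - A. Computing the eigenvalues of L and sorting gives [0, 0.4679, 0.4679, 1.6527, 1.6527, 3, 3, 3.8794, 3.8794]. The Fiedler value lambda_2 = 0.4679 is strictly positive, so the graph is connected. The largest eigenvalue, 3.8794, is at most the vertex count 9.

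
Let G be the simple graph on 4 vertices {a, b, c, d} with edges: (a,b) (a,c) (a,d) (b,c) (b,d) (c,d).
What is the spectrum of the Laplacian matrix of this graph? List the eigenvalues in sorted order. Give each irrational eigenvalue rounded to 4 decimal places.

[0, 4, 4, 4]

With the vertex order [a, b, c, d], the degrees are [3, 3, 3, 3], giving D = diag(3, 3, 3, 3) and L = D - A. The multiplicity of 0 as a Laplacian eigenvalue equals the number of connected components. The single zero eigenvalue shows the graph is connected.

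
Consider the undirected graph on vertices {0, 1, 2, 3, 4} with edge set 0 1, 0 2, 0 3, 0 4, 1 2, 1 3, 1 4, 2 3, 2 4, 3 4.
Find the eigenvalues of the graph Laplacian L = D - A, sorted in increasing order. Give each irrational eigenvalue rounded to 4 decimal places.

Reading degrees in the order [0, 1, 2, 3, 4] gives [4, 4, 4, 4, 4]; set D = diag(4, 4, 4, 4, 4) and form L = D - A. L is symmetric positive semidefinite, so every eigenvalue is real and nonnegative. The single zero eigenvalue shows the graph is connected. The largest eigenvalue, 5, is at most the vertex count 5. There is one zero in the spectrum, matching the 1 component.

[0, 5, 5, 5, 5]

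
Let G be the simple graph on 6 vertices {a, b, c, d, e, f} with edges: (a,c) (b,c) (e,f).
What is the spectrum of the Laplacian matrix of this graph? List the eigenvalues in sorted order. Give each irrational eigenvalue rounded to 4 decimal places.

Each diagonal entry of L is the vertex degree and each off-diagonal entry is -1 where an edge is present, 0 otherwise; in the order [a, b, c, d, e, f] the diagonal is [1, 1, 2, 0, 1, 1]. L is symmetric positive semidefinite, so every eigenvalue is real and nonnegative. The 3 zero eigenvalues correspond to the 3 connected components.

[0, 0, 0, 1, 2, 3]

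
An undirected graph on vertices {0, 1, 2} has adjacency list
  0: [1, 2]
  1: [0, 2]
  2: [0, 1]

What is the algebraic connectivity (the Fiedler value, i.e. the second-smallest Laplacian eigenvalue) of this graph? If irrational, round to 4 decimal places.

3

Each diagonal entry of L is the vertex degree and each off-diagonal entry is -1 where an edge is present, 0 otherwise; in the order [0, 1, 2] the diagonal is [2, 2, 2]. Computing the eigenvalues of L and sorting gives [0, 3, 3]. The Fiedler value lambda_2 = 3 is strictly positive, so the graph is connected. The eigenvalues sum to 6, which equals trace(L) = 2|E|.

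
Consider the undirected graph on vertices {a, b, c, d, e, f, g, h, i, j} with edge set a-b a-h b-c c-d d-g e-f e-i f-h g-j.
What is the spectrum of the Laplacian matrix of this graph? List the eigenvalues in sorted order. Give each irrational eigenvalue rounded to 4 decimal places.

Each diagonal entry of L is the vertex degree and each off-diagonal entry is -1 where an edge is present, 0 otherwise; in the order [a, b, c, d, e, f, g, h, i, j] the diagonal is [2, 2, 2, 2, 2, 2, 2, 2, 1, 1]. The multiplicity of 0 as a Laplacian eigenvalue equals the number of connected components.

[0, 0.0979, 0.3820, 0.8244, 1.3820, 2, 2.6180, 3.1756, 3.6180, 3.9021]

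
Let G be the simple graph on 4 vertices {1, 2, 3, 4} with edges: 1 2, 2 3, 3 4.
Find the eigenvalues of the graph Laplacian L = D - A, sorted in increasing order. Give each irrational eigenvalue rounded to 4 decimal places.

Reading degrees in the order [1, 2, 3, 4] gives [1, 2, 2, 1]; set D = diag(1, 2, 2, 1) and form L = D - A. The multiplicity of 0 as a Laplacian eigenvalue equals the number of connected components. By the matrix-tree theorem the graph has (1/4) * product of the nonzero eigenvalues = 1 spanning tree.

[0, 0.5858, 2, 3.4142]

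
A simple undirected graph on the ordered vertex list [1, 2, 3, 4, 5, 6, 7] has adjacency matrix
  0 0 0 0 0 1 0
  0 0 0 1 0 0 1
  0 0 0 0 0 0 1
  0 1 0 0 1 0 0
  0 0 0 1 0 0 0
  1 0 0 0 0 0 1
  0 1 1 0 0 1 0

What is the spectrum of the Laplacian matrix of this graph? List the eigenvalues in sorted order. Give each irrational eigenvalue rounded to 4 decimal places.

With the vertex order [1, 2, 3, 4, 5, 6, 7], the degrees are [1, 2, 1, 2, 1, 2, 3], giving D = diag(1, 2, 1, 2, 1, 2, 3) and L = D - A. Since every row of L sums to 0, the all-ones vector is in the kernel and 0 is an eigenvalue. The largest eigenvalue, 4.3342, is at most the vertex count 7. The eigenvalues sum to 12, which equals trace(L) = 2|E|.

[0, 0.2603, 0.6262, 1.4055, 2.2742, 3.0996, 4.3342]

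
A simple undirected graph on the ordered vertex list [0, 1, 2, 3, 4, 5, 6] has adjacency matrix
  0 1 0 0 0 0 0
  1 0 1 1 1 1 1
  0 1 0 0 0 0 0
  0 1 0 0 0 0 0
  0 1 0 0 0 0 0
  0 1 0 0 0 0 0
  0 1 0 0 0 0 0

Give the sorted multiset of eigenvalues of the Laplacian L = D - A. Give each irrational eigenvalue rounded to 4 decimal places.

Each diagonal entry of L is the vertex degree and each off-diagonal entry is -1 where an edge is present, 0 otherwise; in the order [0, 1, 2, 3, 4, 5, 6] the diagonal is [1, 6, 1, 1, 1, 1, 1]. Since every row of L sums to 0, the all-ones vector is in the kernel and 0 is an eigenvalue. The single zero eigenvalue shows the graph is connected. By the matrix-tree theorem the graph has (1/7) * product of the nonzero eigenvalues = 1 spanning tree.

[0, 1, 1, 1, 1, 1, 7]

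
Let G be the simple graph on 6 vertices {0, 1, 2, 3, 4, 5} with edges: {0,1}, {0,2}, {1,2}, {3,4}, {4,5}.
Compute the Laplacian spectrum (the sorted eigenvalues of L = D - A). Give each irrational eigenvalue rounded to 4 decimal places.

With the vertex order [0, 1, 2, 3, 4, 5], the degrees are [2, 2, 2, 1, 2, 1], giving D = diag(2, 2, 2, 1, 2, 1) and L = D - A. The multiplicity of 0 as a Laplacian eigenvalue equals the number of connected components. The 2 zero eigenvalues correspond to the 2 connected components. There are 2 zeros in the spectrum, matching the 2 components.

[0, 0, 1, 3, 3, 3]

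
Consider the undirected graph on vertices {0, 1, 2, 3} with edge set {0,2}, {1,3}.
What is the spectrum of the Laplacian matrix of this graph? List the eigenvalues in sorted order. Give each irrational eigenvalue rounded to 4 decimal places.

[0, 0, 2, 2]

Reading degrees in the order [0, 1, 2, 3] gives [1, 1, 1, 1]; set D = diag(1, 1, 1, 1) and form L = D - A. Since every row of L sums to 0, the all-ones vector is in the kernel and 0 is an eigenvalue. The 2 zero eigenvalues correspond to the 2 connected components. There are 2 zeros in the spectrum, matching the 2 components.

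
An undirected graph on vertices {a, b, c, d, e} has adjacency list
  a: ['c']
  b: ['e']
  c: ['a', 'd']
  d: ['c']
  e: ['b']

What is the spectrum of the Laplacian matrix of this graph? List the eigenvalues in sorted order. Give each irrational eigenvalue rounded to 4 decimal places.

[0, 0, 1, 2, 3]

With the vertex order [a, b, c, d, e], the degrees are [1, 1, 2, 1, 1], giving D = diag(1, 1, 2, 1, 1) and L = D - A. Since every row of L sums to 0, the all-ones vector is in the kernel and 0 is an eigenvalue. The 2 zero eigenvalues correspond to the 2 connected components.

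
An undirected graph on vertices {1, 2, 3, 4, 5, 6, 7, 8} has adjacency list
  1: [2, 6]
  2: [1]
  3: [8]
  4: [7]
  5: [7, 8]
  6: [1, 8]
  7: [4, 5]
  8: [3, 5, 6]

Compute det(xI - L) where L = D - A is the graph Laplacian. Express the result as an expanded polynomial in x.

Each diagonal entry of L is the vertex degree and each off-diagonal entry is -1 where an edge is present, 0 otherwise; in the order [1, 2, 3, 4, 5, 6, 7, 8] the diagonal is [2, 1, 1, 1, 2, 2, 2, 3]. L has integer entries, so p(x) = det(xI - L) has integer coefficients. Expanding the determinant yields x^8 - 14x^7 + 77x^6 - 212x^5 + 308x^4 - 228x^3 + 75x^2 - 8x. Since p(0) = det(-L) = 0, x divides p(x). There is one zero in the spectrum, matching the 1 component.

x^8 - 14x^7 + 77x^6 - 212x^5 + 308x^4 - 228x^3 + 75x^2 - 8x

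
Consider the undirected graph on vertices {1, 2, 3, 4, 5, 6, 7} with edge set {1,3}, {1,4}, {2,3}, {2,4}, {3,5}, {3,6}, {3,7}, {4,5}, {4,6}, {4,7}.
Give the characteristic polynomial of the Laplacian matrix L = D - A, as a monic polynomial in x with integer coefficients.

With the vertex order [1, 2, 3, 4, 5, 6, 7], the degrees are [2, 2, 5, 5, 2, 2, 2], giving D = diag(2, 2, 5, 5, 2, 2, 2) and L = D - A. Computing det(xI - L) by cofactor expansion (or equivalently via sum-over-permutations) gives x^7 - 20x^6 + 155x^5 - 600x^4 + 1240x^3 - 1312x^2 + 560x. Since p(0) = det(-L) = 0, x divides p(x).

x^7 - 20x^6 + 155x^5 - 600x^4 + 1240x^3 - 1312x^2 + 560x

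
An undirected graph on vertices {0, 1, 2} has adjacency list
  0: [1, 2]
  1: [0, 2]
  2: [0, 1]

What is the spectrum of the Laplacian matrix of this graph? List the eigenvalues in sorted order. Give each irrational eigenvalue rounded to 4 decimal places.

Reading degrees in the order [0, 1, 2] gives [2, 2, 2]; set D = diag(2, 2, 2) and form L = D - A. L is symmetric positive semidefinite, so every eigenvalue is real and nonnegative. There is one zero in the spectrum, matching the 1 component. The eigenvalues sum to 6, which equals trace(L) = 2|E|.

[0, 3, 3]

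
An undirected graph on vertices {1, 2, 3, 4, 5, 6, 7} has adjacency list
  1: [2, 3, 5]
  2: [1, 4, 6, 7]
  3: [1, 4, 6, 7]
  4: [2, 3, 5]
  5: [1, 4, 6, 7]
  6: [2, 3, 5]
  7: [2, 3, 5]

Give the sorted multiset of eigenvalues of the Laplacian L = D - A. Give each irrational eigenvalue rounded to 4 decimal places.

Reading degrees in the order [1, 2, 3, 4, 5, 6, 7] gives [3, 4, 4, 3, 4, 3, 3]; set D = diag(3, 4, 4, 3, 4, 3, 3) and form L = D - A. Since every row of L sums to 0, the all-ones vector is in the kernel and 0 is an eigenvalue. The single zero eigenvalue shows the graph is connected. The eigenvalues sum to 24, which equals trace(L) = 2|E|. The largest eigenvalue, 7, is at most the vertex count 7.

[0, 3, 3, 3, 4, 4, 7]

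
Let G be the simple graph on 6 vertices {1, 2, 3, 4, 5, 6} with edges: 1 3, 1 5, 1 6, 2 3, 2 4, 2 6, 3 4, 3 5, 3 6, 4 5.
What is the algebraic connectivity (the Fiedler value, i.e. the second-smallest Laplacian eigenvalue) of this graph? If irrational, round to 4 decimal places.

Each diagonal entry of L is the vertex degree and each off-diagonal entry is -1 where an edge is present, 0 otherwise; in the order [1, 2, 3, 4, 5, 6] the diagonal is [3, 3, 5, 3, 3, 3]. The smallest Laplacian eigenvalue is always 0. The next one, lambda_2 = 2.3820, measures how hard the graph is to disconnect: larger values mean better connectivity. The eigenvalues sum to 20, which equals trace(L) = 2|E|.

2.3820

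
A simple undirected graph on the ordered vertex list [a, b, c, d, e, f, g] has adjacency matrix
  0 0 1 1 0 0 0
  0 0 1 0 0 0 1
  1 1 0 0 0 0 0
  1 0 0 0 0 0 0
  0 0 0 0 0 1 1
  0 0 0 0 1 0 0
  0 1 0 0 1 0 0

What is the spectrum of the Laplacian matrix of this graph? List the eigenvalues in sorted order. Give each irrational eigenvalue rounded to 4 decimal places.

With the vertex order [a, b, c, d, e, f, g], the degrees are [2, 2, 2, 1, 2, 1, 2], giving D = diag(2, 2, 2, 1, 2, 1, 2) and L = D - A. The multiplicity of 0 as a Laplacian eigenvalue equals the number of connected components. There is one zero in the spectrum, matching the 1 component.

[0, 0.1981, 0.7530, 1.5550, 2.4450, 3.2470, 3.8019]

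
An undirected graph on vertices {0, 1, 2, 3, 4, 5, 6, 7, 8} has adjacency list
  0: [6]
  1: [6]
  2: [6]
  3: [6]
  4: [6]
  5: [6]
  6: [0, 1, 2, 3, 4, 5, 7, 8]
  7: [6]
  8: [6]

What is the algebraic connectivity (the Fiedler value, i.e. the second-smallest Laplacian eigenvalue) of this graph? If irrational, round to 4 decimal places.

1

With the vertex order [0, 1, 2, 3, 4, 5, 6, 7, 8], the degrees are [1, 1, 1, 1, 1, 1, 8, 1, 1], giving D = diag(1, 1, 1, 1, 1, 1, 8, 1, 1) and L = D - A. The sorted Laplacian eigenvalues are [0, 1, 1, 1, 1, 1, 1, 1, 9]; the algebraic connectivity is the second entry, 1.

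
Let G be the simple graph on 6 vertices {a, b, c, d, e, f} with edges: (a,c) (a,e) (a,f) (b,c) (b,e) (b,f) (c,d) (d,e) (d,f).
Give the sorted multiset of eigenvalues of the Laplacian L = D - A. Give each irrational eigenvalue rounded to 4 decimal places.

[0, 3, 3, 3, 3, 6]

Reading degrees in the order [a, b, c, d, e, f] gives [3, 3, 3, 3, 3, 3]; set D = diag(3, 3, 3, 3, 3, 3) and form L = D - A. Since every row of L sums to 0, the all-ones vector is in the kernel and 0 is an eigenvalue. The single zero eigenvalue shows the graph is connected. By the matrix-tree theorem the graph has (1/6) * product of the nonzero eigenvalues = 81 spanning trees. The largest eigenvalue, 6, is at most the vertex count 6.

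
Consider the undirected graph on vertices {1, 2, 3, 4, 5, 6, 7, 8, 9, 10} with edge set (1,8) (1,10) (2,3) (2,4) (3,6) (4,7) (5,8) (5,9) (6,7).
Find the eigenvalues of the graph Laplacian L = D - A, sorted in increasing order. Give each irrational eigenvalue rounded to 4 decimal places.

Each diagonal entry of L is the vertex degree and each off-diagonal entry is -1 where an edge is present, 0 otherwise; in the order [1, 2, 3, 4, 5, 6, 7, 8, 9, 10] the diagonal is [2, 2, 2, 2, 2, 2, 2, 2, 1, 1]. L is symmetric positive semidefinite, so every eigenvalue is real and nonnegative. The 2 zero eigenvalues correspond to the 2 connected components. The largest eigenvalue, 3.6180, is at most the vertex count 10.

[0, 0, 0.3820, 1.3820, 1.3820, 1.3820, 2.6180, 3.6180, 3.6180, 3.6180]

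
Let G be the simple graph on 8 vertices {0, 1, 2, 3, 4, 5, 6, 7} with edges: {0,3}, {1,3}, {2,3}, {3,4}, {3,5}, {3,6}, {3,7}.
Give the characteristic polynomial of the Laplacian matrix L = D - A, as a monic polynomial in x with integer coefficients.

Reading degrees in the order [0, 1, 2, 3, 4, 5, 6, 7] gives [1, 1, 1, 7, 1, 1, 1, 1]; set D = diag(1, 1, 1, 7, 1, 1, 1, 1) and form L = D - A. Computing det(xI - L) by cofactor expansion (or equivalently via sum-over-permutations) gives x^8 - 14x^7 + 63x^6 - 140x^5 + 175x^4 - 126x^3 + 49x^2 - 8x. Since p(0) = det(-L) = 0, x divides p(x). The largest eigenvalue, 8, is at most the vertex count 8.

x^8 - 14x^7 + 63x^6 - 140x^5 + 175x^4 - 126x^3 + 49x^2 - 8x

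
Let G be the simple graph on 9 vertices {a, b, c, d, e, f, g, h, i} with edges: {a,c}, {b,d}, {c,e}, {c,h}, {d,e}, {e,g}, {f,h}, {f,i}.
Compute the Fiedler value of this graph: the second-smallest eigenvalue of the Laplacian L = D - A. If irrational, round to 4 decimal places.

0.1862

With the vertex order [a, b, c, d, e, f, g, h, i], the degrees are [1, 1, 3, 2, 3, 2, 1, 2, 1], giving D = diag(1, 1, 3, 2, 3, 2, 1, 2, 1) and L = D - A. The sorted Laplacian eigenvalues are [0, 0.1862, 0.4822, 0.7043, 1.4073, 2.1338, 2.8532, 3.5372, 4.6958]; the algebraic connectivity is the second entry, 0.1862. By the matrix-tree theorem the graph has (1/9) * product of the nonzero eigenvalues = 1 spanning tree.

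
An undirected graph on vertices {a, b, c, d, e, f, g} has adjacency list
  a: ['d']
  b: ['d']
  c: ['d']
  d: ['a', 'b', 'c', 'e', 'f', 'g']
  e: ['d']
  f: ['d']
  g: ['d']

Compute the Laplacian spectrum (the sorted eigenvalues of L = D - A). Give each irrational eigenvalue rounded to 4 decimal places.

Each diagonal entry of L is the vertex degree and each off-diagonal entry is -1 where an edge is present, 0 otherwise; in the order [a, b, c, d, e, f, g] the diagonal is [1, 1, 1, 6, 1, 1, 1]. The multiplicity of 0 as a Laplacian eigenvalue equals the number of connected components. The single zero eigenvalue shows the graph is connected. The eigenvalues sum to 12, which equals trace(L) = 2|E|.

[0, 1, 1, 1, 1, 1, 7]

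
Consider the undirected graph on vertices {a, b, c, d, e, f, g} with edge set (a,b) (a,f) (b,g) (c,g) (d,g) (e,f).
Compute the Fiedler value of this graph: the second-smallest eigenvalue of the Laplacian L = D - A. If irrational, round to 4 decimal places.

With the vertex order [a, b, c, d, e, f, g], the degrees are [2, 2, 1, 1, 1, 2, 3], giving D = diag(2, 2, 1, 1, 1, 2, 3) and L = D - A. The smallest Laplacian eigenvalue is always 0. The next one, lambda_2 = 0.2254, measures how hard the graph is to disconnect: larger values mean better connectivity. By the matrix-tree theorem the graph has (1/7) * product of the nonzero eigenvalues = 1 spanning tree.

0.2254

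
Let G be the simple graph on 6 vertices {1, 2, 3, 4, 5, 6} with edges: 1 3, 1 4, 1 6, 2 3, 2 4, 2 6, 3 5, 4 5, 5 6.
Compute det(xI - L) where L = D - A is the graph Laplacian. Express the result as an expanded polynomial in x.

Each diagonal entry of L is the vertex degree and each off-diagonal entry is -1 where an edge is present, 0 otherwise; in the order [1, 2, 3, 4, 5, 6] the diagonal is [3, 3, 3, 3, 3, 3]. Computing det(xI - L) by cofactor expansion (or equivalently via sum-over-permutations) gives x^6 - 18x^5 + 126x^4 - 432x^3 + 729x^2 - 486x. Since p(0) = det(-L) = 0, x divides p(x). The largest eigenvalue, 6, is at most the vertex count 6.

x^6 - 18x^5 + 126x^4 - 432x^3 + 729x^2 - 486x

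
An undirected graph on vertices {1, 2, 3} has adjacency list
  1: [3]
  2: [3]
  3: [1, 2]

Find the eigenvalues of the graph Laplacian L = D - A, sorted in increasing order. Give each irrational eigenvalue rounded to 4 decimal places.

[0, 1, 3]

With the vertex order [1, 2, 3], the degrees are [1, 1, 2], giving D = diag(1, 1, 2) and L = D - A. Since every row of L sums to 0, the all-ones vector is in the kernel and 0 is an eigenvalue. There is one zero in the spectrum, matching the 1 component.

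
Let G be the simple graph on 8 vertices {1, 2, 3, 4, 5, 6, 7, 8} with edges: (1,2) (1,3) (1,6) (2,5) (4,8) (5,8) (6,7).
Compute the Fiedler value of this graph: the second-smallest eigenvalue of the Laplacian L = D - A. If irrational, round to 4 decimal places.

With the vertex order [1, 2, 3, 4, 5, 6, 7, 8], the degrees are [3, 2, 1, 1, 2, 2, 1, 2], giving D = diag(3, 2, 1, 1, 2, 2, 1, 2) and L = D - A. Computing the eigenvalues of L and sorting gives [0, 0.1864, 0.5858, 1, 2, 2.4707, 3.4142, 4.3429]. The Fiedler value lambda_2 = 0.1864 is strictly positive, so the graph is connected. The eigenvalues sum to 14, which equals trace(L) = 2|E|.

0.1864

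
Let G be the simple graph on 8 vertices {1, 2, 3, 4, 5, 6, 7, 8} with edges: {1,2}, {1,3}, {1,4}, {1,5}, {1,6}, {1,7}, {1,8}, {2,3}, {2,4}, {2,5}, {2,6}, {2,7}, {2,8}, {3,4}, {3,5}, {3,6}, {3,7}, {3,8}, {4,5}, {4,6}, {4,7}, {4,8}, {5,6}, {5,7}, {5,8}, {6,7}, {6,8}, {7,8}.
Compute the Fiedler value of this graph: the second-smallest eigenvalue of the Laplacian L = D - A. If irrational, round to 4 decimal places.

8

Each diagonal entry of L is the vertex degree and each off-diagonal entry is -1 where an edge is present, 0 otherwise; in the order [1, 2, 3, 4, 5, 6, 7, 8] the diagonal is [7, 7, 7, 7, 7, 7, 7, 7]. The sorted Laplacian eigenvalues are [0, 8, 8, 8, 8, 8, 8, 8]; the algebraic connectivity is the second entry, 8. The largest eigenvalue, 8, is at most the vertex count 8.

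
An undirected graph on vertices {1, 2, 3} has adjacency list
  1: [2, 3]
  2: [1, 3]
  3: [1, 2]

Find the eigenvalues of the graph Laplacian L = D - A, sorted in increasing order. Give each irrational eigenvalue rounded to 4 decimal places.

[0, 3, 3]

With the vertex order [1, 2, 3], the degrees are [2, 2, 2], giving D = diag(2, 2, 2) and L = D - A. L is symmetric positive semidefinite, so every eigenvalue is real and nonnegative. The largest eigenvalue, 3, is at most the vertex count 3.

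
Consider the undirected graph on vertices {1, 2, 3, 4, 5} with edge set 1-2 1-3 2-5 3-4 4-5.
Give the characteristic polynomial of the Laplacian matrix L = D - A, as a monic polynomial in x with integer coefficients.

x^5 - 10x^4 + 35x^3 - 50x^2 + 25x

With the vertex order [1, 2, 3, 4, 5], the degrees are [2, 2, 2, 2, 2], giving D = diag(2, 2, 2, 2, 2) and L = D - A. Computing det(xI - L) by cofactor expansion (or equivalently via sum-over-permutations) gives x^5 - 10x^4 + 35x^3 - 50x^2 + 25x. Since p(0) = det(-L) = 0, x divides p(x). The largest eigenvalue, 3.6180, is at most the vertex count 5.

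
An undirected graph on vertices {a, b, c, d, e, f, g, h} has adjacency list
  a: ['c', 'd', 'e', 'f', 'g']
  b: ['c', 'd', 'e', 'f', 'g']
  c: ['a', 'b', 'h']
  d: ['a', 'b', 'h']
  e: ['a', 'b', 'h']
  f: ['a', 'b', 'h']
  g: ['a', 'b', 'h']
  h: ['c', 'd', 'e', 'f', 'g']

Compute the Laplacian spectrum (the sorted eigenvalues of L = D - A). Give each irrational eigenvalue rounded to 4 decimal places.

[0, 3, 3, 3, 3, 5, 5, 8]

Each diagonal entry of L is the vertex degree and each off-diagonal entry is -1 where an edge is present, 0 otherwise; in the order [a, b, c, d, e, f, g, h] the diagonal is [5, 5, 3, 3, 3, 3, 3, 5]. Since every row of L sums to 0, the all-ones vector is in the kernel and 0 is an eigenvalue. The single zero eigenvalue shows the graph is connected. The eigenvalues sum to 30, which equals trace(L) = 2|E|. By the matrix-tree theorem the graph has (1/8) * product of the nonzero eigenvalues = 2025 spanning trees.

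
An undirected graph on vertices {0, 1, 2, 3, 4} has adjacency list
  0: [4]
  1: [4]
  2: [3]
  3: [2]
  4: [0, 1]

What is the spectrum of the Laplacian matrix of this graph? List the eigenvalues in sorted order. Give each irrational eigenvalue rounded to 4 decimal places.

[0, 0, 1, 2, 3]

Reading degrees in the order [0, 1, 2, 3, 4] gives [1, 1, 1, 1, 2]; set D = diag(1, 1, 1, 1, 2) and form L = D - A. L is symmetric positive semidefinite, so every eigenvalue is real and nonnegative. The 2 zero eigenvalues correspond to the 2 connected components. The eigenvalues sum to 6, which equals trace(L) = 2|E|. There are 2 zeros in the spectrum, matching the 2 components.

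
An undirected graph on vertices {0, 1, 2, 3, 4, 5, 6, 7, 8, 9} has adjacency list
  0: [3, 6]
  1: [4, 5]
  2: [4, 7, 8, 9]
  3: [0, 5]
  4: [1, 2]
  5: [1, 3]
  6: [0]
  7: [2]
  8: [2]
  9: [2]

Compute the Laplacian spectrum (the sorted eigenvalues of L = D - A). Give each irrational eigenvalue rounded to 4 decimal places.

Each diagonal entry of L is the vertex degree and each off-diagonal entry is -1 where an edge is present, 0 otherwise; in the order [0, 1, 2, 3, 4, 5, 6, 7, 8, 9] the diagonal is [2, 2, 4, 2, 2, 2, 1, 1, 1, 1]. Since every row of L sums to 0, the all-ones vector is in the kernel and 0 is an eigenvalue. The single zero eigenvalue shows the graph is connected. The largest eigenvalue, 5.0981, is at most the vertex count 10. There is one zero in the spectrum, matching the 1 component.

[0, 0.1148, 0.5399, 1, 1, 1.2709, 2.1739, 3.0636, 3.7387, 5.0981]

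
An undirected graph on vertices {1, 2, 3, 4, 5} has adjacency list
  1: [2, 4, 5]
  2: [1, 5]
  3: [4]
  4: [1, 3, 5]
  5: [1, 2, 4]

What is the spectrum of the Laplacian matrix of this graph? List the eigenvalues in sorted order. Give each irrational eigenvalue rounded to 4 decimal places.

[0, 0.8299, 2.6889, 4, 4.4812]

Reading degrees in the order [1, 2, 3, 4, 5] gives [3, 2, 1, 3, 3]; set D = diag(3, 2, 1, 3, 3) and form L = D - A. Since every row of L sums to 0, the all-ones vector is in the kernel and 0 is an eigenvalue. The single zero eigenvalue shows the graph is connected. There is one zero in the spectrum, matching the 1 component. By the matrix-tree theorem the graph has (1/5) * product of the nonzero eigenvalues = 8 spanning trees.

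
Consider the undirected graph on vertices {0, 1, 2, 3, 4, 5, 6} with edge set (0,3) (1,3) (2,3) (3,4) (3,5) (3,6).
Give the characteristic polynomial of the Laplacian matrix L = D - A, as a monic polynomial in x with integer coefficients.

x^7 - 12x^6 + 45x^5 - 80x^4 + 75x^3 - 36x^2 + 7x

Each diagonal entry of L is the vertex degree and each off-diagonal entry is -1 where an edge is present, 0 otherwise; in the order [0, 1, 2, 3, 4, 5, 6] the diagonal is [1, 1, 1, 6, 1, 1, 1]. L has integer entries, so p(x) = det(xI - L) has integer coefficients. Expanding the determinant yields x^7 - 12x^6 + 45x^5 - 80x^4 + 75x^3 - 36x^2 + 7x. Since p(0) = det(-L) = 0, x divides p(x). The largest eigenvalue, 7, is at most the vertex count 7.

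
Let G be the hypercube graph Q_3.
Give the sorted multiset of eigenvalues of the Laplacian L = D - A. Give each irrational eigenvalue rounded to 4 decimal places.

The graph has 8 vertices and degree multiset [3, 3, 3, 3, 3, 3, 3, 3]; D is the diagonal matrix of degrees and L = D - A. Diagonalising L (or applying a numerical eigensolver to the 8x8 matrix) gives the spectrum above. The single zero eigenvalue shows the graph is connected. The largest eigenvalue, 6, is at most the vertex count 8. There is one zero in the spectrum, matching the 1 component.

[0, 2, 2, 2, 4, 4, 4, 6]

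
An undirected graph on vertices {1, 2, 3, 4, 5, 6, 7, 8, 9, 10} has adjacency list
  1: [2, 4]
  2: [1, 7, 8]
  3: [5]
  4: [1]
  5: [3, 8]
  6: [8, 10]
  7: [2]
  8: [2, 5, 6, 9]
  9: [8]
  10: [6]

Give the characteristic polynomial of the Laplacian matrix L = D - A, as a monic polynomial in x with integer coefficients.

Each diagonal entry of L is the vertex degree and each off-diagonal entry is -1 where an edge is present, 0 otherwise; in the order [1, 2, 3, 4, 5, 6, 7, 8, 9, 10] the diagonal is [2, 3, 1, 1, 2, 2, 1, 4, 1, 1]. Computing det(xI - L) by cofactor expansion (or equivalently via sum-over-permutations) gives x^10 - 18x^9 + 132x^8 - 514x^7 + 1159x^6 - 1548x^5 + 1208x^4 - 528x^3 + 117x^2 - 10x. The constant term is 0 because L is singular (the all-ones vector lies in its kernel). By the matrix-tree theorem the graph has (1/10) * product of the nonzero eigenvalues = 1 spanning tree.

x^10 - 18x^9 + 132x^8 - 514x^7 + 1159x^6 - 1548x^5 + 1208x^4 - 528x^3 + 117x^2 - 10x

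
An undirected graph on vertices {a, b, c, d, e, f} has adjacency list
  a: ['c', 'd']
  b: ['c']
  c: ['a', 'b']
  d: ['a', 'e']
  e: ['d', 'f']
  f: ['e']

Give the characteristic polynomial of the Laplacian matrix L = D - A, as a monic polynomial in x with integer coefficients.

x^6 - 10x^5 + 36x^4 - 56x^3 + 35x^2 - 6x

Each diagonal entry of L is the vertex degree and each off-diagonal entry is -1 where an edge is present, 0 otherwise; in the order [a, b, c, d, e, f] the diagonal is [2, 1, 2, 2, 2, 1]. Computing det(xI - L) by cofactor expansion (or equivalently via sum-over-permutations) gives x^6 - 10x^5 + 36x^4 - 56x^3 + 35x^2 - 6x. Since p(0) = det(-L) = 0, x divides p(x). The largest eigenvalue, 3.7321, is at most the vertex count 6.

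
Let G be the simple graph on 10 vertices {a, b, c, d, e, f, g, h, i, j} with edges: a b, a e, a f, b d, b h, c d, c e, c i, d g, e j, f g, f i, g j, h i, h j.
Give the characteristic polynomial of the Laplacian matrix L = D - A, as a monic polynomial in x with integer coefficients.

x^10 - 30x^9 + 390x^8 - 2880x^7 + 13305x^6 - 39882x^5 + 77640x^4 - 94800x^3 + 66000x^2 - 20000x

Reading degrees in the order [a, b, c, d, e, f, g, h, i, j] gives [3, 3, 3, 3, 3, 3, 3, 3, 3, 3]; set D = diag(3, 3, 3, 3, 3, 3, 3, 3, 3, 3) and form L = D - A. L has integer entries, so p(x) = det(xI - L) has integer coefficients. Expanding the determinant yields x^10 - 30x^9 + 390x^8 - 2880x^7 + 13305x^6 - 39882x^5 + 77640x^4 - 94800x^3 + 66000x^2 - 20000x. Since p(0) = det(-L) = 0, x divides p(x). The largest eigenvalue, 5, is at most the vertex count 10.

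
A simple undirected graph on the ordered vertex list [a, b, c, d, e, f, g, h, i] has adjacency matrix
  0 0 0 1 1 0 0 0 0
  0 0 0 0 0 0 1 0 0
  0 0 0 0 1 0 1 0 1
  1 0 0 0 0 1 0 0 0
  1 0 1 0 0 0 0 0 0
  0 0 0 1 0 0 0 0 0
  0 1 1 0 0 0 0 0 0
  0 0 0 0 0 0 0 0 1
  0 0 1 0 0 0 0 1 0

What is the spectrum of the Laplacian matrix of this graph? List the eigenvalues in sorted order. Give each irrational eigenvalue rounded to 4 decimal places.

[0, 0.1708, 0.3820, 0.8503, 1.6761, 2.4165, 2.6180, 3.4421, 4.4442]

Reading degrees in the order [a, b, c, d, e, f, g, h, i] gives [2, 1, 3, 2, 2, 1, 2, 1, 2]; set D = diag(2, 1, 3, 2, 2, 1, 2, 1, 2) and form L = D - A. Since every row of L sums to 0, the all-ones vector is in the kernel and 0 is an eigenvalue. The single zero eigenvalue shows the graph is connected. By the matrix-tree theorem the graph has (1/9) * product of the nonzero eigenvalues = 1 spanning tree. There is one zero in the spectrum, matching the 1 component.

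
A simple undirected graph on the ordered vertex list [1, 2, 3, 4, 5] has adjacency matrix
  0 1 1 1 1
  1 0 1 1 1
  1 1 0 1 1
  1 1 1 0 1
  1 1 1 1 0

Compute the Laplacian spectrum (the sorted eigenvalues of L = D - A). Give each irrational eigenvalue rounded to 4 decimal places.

Reading degrees in the order [1, 2, 3, 4, 5] gives [4, 4, 4, 4, 4]; set D = diag(4, 4, 4, 4, 4) and form L = D - A. Diagonalising L (or applying a numerical eigensolver to the 5x5 matrix) gives the spectrum above. The single zero eigenvalue shows the graph is connected. The largest eigenvalue, 5, is at most the vertex count 5.

[0, 5, 5, 5, 5]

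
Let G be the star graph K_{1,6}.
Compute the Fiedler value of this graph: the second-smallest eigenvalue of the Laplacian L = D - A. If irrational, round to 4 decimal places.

1

The graph has 7 vertices and degree multiset [6, 1, 1, 1, 1, 1, 1]; D is the diagonal matrix of degrees and L = D - A. The smallest Laplacian eigenvalue is always 0. The next one, lambda_2 = 1, measures how hard the graph is to disconnect: larger values mean better connectivity.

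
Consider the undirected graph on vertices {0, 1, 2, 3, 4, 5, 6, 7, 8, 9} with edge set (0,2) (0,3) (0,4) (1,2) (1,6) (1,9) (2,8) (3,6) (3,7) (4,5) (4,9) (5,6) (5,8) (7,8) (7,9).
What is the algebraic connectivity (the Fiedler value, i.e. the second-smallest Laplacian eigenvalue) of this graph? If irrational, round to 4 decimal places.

2

Reading degrees in the order [0, 1, 2, 3, 4, 5, 6, 7, 8, 9] gives [3, 3, 3, 3, 3, 3, 3, 3, 3, 3]; set D = diag(3, 3, 3, 3, 3, 3, 3, 3, 3, 3) and form L = D - A. The sorted Laplacian eigenvalues are [0, 2, 2, 2, 2, 2, 5, 5, 5, 5]; the algebraic connectivity is the second entry, 2. The eigenvalues sum to 30, which equals trace(L) = 2|E|.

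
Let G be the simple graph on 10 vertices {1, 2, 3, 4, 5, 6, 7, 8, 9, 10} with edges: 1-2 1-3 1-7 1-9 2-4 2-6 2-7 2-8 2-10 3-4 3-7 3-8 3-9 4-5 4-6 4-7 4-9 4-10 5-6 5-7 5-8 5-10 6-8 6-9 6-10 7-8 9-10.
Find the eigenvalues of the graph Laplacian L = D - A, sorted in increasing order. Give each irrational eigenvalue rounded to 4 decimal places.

With the vertex order [1, 2, 3, 4, 5, 6, 7, 8, 9, 10], the degrees are [4, 6, 5, 7, 5, 6, 6, 5, 5, 5], giving D = diag(4, 6, 5, 7, 5, 6, 6, 5, 5, 5) and L = D - A. The multiplicity of 0 as a Laplacian eigenvalue equals the number of connected components. The single zero eigenvalue shows the graph is connected. There is one zero in the spectrum, matching the 1 component. The eigenvalues sum to 54, which equals trace(L) = 2|E|.

[0, 3.0808, 3.8499, 4.8975, 5.5258, 6, 6.6744, 7.2240, 8.0635, 8.6840]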